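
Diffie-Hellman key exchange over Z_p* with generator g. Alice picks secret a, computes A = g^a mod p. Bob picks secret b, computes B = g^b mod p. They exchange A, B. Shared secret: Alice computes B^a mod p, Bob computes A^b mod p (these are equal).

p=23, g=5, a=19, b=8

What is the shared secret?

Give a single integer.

Answer: 12

Derivation:
A = 5^19 mod 23  (bits of 19 = 10011)
  bit 0 = 1: r = r^2 * 5 mod 23 = 1^2 * 5 = 1*5 = 5
  bit 1 = 0: r = r^2 mod 23 = 5^2 = 2
  bit 2 = 0: r = r^2 mod 23 = 2^2 = 4
  bit 3 = 1: r = r^2 * 5 mod 23 = 4^2 * 5 = 16*5 = 11
  bit 4 = 1: r = r^2 * 5 mod 23 = 11^2 * 5 = 6*5 = 7
  -> A = 7
B = 5^8 mod 23  (bits of 8 = 1000)
  bit 0 = 1: r = r^2 * 5 mod 23 = 1^2 * 5 = 1*5 = 5
  bit 1 = 0: r = r^2 mod 23 = 5^2 = 2
  bit 2 = 0: r = r^2 mod 23 = 2^2 = 4
  bit 3 = 0: r = r^2 mod 23 = 4^2 = 16
  -> B = 16
s = B^a = 16^19 mod 23  (bits of 19 = 10011)
  bit 0 = 1: r = r^2 * 16 mod 23 = 1^2 * 16 = 1*16 = 16
  bit 1 = 0: r = r^2 mod 23 = 16^2 = 3
  bit 2 = 0: r = r^2 mod 23 = 3^2 = 9
  bit 3 = 1: r = r^2 * 16 mod 23 = 9^2 * 16 = 12*16 = 8
  bit 4 = 1: r = r^2 * 16 mod 23 = 8^2 * 16 = 18*16 = 12
  -> s = B^a = 12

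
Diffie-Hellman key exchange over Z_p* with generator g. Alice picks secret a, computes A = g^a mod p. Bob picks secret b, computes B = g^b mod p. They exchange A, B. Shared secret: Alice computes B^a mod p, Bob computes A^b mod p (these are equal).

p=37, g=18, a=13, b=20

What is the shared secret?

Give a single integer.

A = 18^13 mod 37  (bits of 13 = 1101)
  bit 0 = 1: r = r^2 * 18 mod 37 = 1^2 * 18 = 1*18 = 18
  bit 1 = 1: r = r^2 * 18 mod 37 = 18^2 * 18 = 28*18 = 23
  bit 2 = 0: r = r^2 mod 37 = 23^2 = 11
  bit 3 = 1: r = r^2 * 18 mod 37 = 11^2 * 18 = 10*18 = 32
  -> A = 32
B = 18^20 mod 37  (bits of 20 = 10100)
  bit 0 = 1: r = r^2 * 18 mod 37 = 1^2 * 18 = 1*18 = 18
  bit 1 = 0: r = r^2 mod 37 = 18^2 = 28
  bit 2 = 1: r = r^2 * 18 mod 37 = 28^2 * 18 = 7*18 = 15
  bit 3 = 0: r = r^2 mod 37 = 15^2 = 3
  bit 4 = 0: r = r^2 mod 37 = 3^2 = 9
  -> B = 9
s = B^a = 9^13 mod 37  (bits of 13 = 1101)
  bit 0 = 1: r = r^2 * 9 mod 37 = 1^2 * 9 = 1*9 = 9
  bit 1 = 1: r = r^2 * 9 mod 37 = 9^2 * 9 = 7*9 = 26
  bit 2 = 0: r = r^2 mod 37 = 26^2 = 10
  bit 3 = 1: r = r^2 * 9 mod 37 = 10^2 * 9 = 26*9 = 12
  -> s = B^a = 12

Answer: 12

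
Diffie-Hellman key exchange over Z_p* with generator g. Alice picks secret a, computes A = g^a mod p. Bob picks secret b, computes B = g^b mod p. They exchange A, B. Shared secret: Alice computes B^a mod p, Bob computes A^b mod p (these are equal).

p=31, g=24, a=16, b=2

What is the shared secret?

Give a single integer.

A = 24^16 mod 31  (bits of 16 = 10000)
  bit 0 = 1: r = r^2 * 24 mod 31 = 1^2 * 24 = 1*24 = 24
  bit 1 = 0: r = r^2 mod 31 = 24^2 = 18
  bit 2 = 0: r = r^2 mod 31 = 18^2 = 14
  bit 3 = 0: r = r^2 mod 31 = 14^2 = 10
  bit 4 = 0: r = r^2 mod 31 = 10^2 = 7
  -> A = 7
B = 24^2 mod 31  (bits of 2 = 10)
  bit 0 = 1: r = r^2 * 24 mod 31 = 1^2 * 24 = 1*24 = 24
  bit 1 = 0: r = r^2 mod 31 = 24^2 = 18
  -> B = 18
s = B^a = 18^16 mod 31  (bits of 16 = 10000)
  bit 0 = 1: r = r^2 * 18 mod 31 = 1^2 * 18 = 1*18 = 18
  bit 1 = 0: r = r^2 mod 31 = 18^2 = 14
  bit 2 = 0: r = r^2 mod 31 = 14^2 = 10
  bit 3 = 0: r = r^2 mod 31 = 10^2 = 7
  bit 4 = 0: r = r^2 mod 31 = 7^2 = 18
  -> s = B^a = 18

Answer: 18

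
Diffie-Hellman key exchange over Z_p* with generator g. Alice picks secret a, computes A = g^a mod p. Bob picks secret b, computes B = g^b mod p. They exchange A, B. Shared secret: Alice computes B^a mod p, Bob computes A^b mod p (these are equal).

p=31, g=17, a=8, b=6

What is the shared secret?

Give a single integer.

A = 17^8 mod 31  (bits of 8 = 1000)
  bit 0 = 1: r = r^2 * 17 mod 31 = 1^2 * 17 = 1*17 = 17
  bit 1 = 0: r = r^2 mod 31 = 17^2 = 10
  bit 2 = 0: r = r^2 mod 31 = 10^2 = 7
  bit 3 = 0: r = r^2 mod 31 = 7^2 = 18
  -> A = 18
B = 17^6 mod 31  (bits of 6 = 110)
  bit 0 = 1: r = r^2 * 17 mod 31 = 1^2 * 17 = 1*17 = 17
  bit 1 = 1: r = r^2 * 17 mod 31 = 17^2 * 17 = 10*17 = 15
  bit 2 = 0: r = r^2 mod 31 = 15^2 = 8
  -> B = 8
s = B^a = 8^8 mod 31  (bits of 8 = 1000)
  bit 0 = 1: r = r^2 * 8 mod 31 = 1^2 * 8 = 1*8 = 8
  bit 1 = 0: r = r^2 mod 31 = 8^2 = 2
  bit 2 = 0: r = r^2 mod 31 = 2^2 = 4
  bit 3 = 0: r = r^2 mod 31 = 4^2 = 16
  -> s = B^a = 16

Answer: 16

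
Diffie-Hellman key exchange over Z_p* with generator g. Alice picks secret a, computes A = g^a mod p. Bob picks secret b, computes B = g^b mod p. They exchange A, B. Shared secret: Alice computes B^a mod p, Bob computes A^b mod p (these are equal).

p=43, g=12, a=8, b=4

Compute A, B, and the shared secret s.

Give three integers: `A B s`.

A = 12^8 mod 43  (bits of 8 = 1000)
  bit 0 = 1: r = r^2 * 12 mod 43 = 1^2 * 12 = 1*12 = 12
  bit 1 = 0: r = r^2 mod 43 = 12^2 = 15
  bit 2 = 0: r = r^2 mod 43 = 15^2 = 10
  bit 3 = 0: r = r^2 mod 43 = 10^2 = 14
  -> A = 14
B = 12^4 mod 43  (bits of 4 = 100)
  bit 0 = 1: r = r^2 * 12 mod 43 = 1^2 * 12 = 1*12 = 12
  bit 1 = 0: r = r^2 mod 43 = 12^2 = 15
  bit 2 = 0: r = r^2 mod 43 = 15^2 = 10
  -> B = 10
s = B^a = 10^8 mod 43  (bits of 8 = 1000)
  bit 0 = 1: r = r^2 * 10 mod 43 = 1^2 * 10 = 1*10 = 10
  bit 1 = 0: r = r^2 mod 43 = 10^2 = 14
  bit 2 = 0: r = r^2 mod 43 = 14^2 = 24
  bit 3 = 0: r = r^2 mod 43 = 24^2 = 17
  -> s = B^a = 17

Answer: 14 10 17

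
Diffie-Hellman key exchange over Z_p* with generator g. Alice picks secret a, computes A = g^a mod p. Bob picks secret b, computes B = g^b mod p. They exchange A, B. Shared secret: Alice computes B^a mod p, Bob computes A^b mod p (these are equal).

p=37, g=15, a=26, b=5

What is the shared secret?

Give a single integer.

Answer: 28

Derivation:
A = 15^26 mod 37  (bits of 26 = 11010)
  bit 0 = 1: r = r^2 * 15 mod 37 = 1^2 * 15 = 1*15 = 15
  bit 1 = 1: r = r^2 * 15 mod 37 = 15^2 * 15 = 3*15 = 8
  bit 2 = 0: r = r^2 mod 37 = 8^2 = 27
  bit 3 = 1: r = r^2 * 15 mod 37 = 27^2 * 15 = 26*15 = 20
  bit 4 = 0: r = r^2 mod 37 = 20^2 = 30
  -> A = 30
B = 15^5 mod 37  (bits of 5 = 101)
  bit 0 = 1: r = r^2 * 15 mod 37 = 1^2 * 15 = 1*15 = 15
  bit 1 = 0: r = r^2 mod 37 = 15^2 = 3
  bit 2 = 1: r = r^2 * 15 mod 37 = 3^2 * 15 = 9*15 = 24
  -> B = 24
s = B^a = 24^26 mod 37  (bits of 26 = 11010)
  bit 0 = 1: r = r^2 * 24 mod 37 = 1^2 * 24 = 1*24 = 24
  bit 1 = 1: r = r^2 * 24 mod 37 = 24^2 * 24 = 21*24 = 23
  bit 2 = 0: r = r^2 mod 37 = 23^2 = 11
  bit 3 = 1: r = r^2 * 24 mod 37 = 11^2 * 24 = 10*24 = 18
  bit 4 = 0: r = r^2 mod 37 = 18^2 = 28
  -> s = B^a = 28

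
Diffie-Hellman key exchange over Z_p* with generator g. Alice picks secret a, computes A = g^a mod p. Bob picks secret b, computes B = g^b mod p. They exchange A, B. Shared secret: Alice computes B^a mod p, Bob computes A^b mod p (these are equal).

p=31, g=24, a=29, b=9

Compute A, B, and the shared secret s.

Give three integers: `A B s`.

A = 24^29 mod 31  (bits of 29 = 11101)
  bit 0 = 1: r = r^2 * 24 mod 31 = 1^2 * 24 = 1*24 = 24
  bit 1 = 1: r = r^2 * 24 mod 31 = 24^2 * 24 = 18*24 = 29
  bit 2 = 1: r = r^2 * 24 mod 31 = 29^2 * 24 = 4*24 = 3
  bit 3 = 0: r = r^2 mod 31 = 3^2 = 9
  bit 4 = 1: r = r^2 * 24 mod 31 = 9^2 * 24 = 19*24 = 22
  -> A = 22
B = 24^9 mod 31  (bits of 9 = 1001)
  bit 0 = 1: r = r^2 * 24 mod 31 = 1^2 * 24 = 1*24 = 24
  bit 1 = 0: r = r^2 mod 31 = 24^2 = 18
  bit 2 = 0: r = r^2 mod 31 = 18^2 = 14
  bit 3 = 1: r = r^2 * 24 mod 31 = 14^2 * 24 = 10*24 = 23
  -> B = 23
s = B^a = 23^29 mod 31  (bits of 29 = 11101)
  bit 0 = 1: r = r^2 * 23 mod 31 = 1^2 * 23 = 1*23 = 23
  bit 1 = 1: r = r^2 * 23 mod 31 = 23^2 * 23 = 2*23 = 15
  bit 2 = 1: r = r^2 * 23 mod 31 = 15^2 * 23 = 8*23 = 29
  bit 3 = 0: r = r^2 mod 31 = 29^2 = 4
  bit 4 = 1: r = r^2 * 23 mod 31 = 4^2 * 23 = 16*23 = 27
  -> s = B^a = 27

Answer: 22 23 27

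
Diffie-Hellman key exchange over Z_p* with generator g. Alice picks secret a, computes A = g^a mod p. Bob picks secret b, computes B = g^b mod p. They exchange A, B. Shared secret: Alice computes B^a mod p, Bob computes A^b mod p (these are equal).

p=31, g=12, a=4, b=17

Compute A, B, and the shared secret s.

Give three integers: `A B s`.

Answer: 28 11 9

Derivation:
A = 12^4 mod 31  (bits of 4 = 100)
  bit 0 = 1: r = r^2 * 12 mod 31 = 1^2 * 12 = 1*12 = 12
  bit 1 = 0: r = r^2 mod 31 = 12^2 = 20
  bit 2 = 0: r = r^2 mod 31 = 20^2 = 28
  -> A = 28
B = 12^17 mod 31  (bits of 17 = 10001)
  bit 0 = 1: r = r^2 * 12 mod 31 = 1^2 * 12 = 1*12 = 12
  bit 1 = 0: r = r^2 mod 31 = 12^2 = 20
  bit 2 = 0: r = r^2 mod 31 = 20^2 = 28
  bit 3 = 0: r = r^2 mod 31 = 28^2 = 9
  bit 4 = 1: r = r^2 * 12 mod 31 = 9^2 * 12 = 19*12 = 11
  -> B = 11
s = B^a = 11^4 mod 31  (bits of 4 = 100)
  bit 0 = 1: r = r^2 * 11 mod 31 = 1^2 * 11 = 1*11 = 11
  bit 1 = 0: r = r^2 mod 31 = 11^2 = 28
  bit 2 = 0: r = r^2 mod 31 = 28^2 = 9
  -> s = B^a = 9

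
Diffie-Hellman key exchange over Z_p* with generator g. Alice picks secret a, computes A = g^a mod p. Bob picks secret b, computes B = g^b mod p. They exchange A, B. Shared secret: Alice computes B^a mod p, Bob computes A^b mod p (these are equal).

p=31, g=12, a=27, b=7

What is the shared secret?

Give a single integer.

A = 12^27 mod 31  (bits of 27 = 11011)
  bit 0 = 1: r = r^2 * 12 mod 31 = 1^2 * 12 = 1*12 = 12
  bit 1 = 1: r = r^2 * 12 mod 31 = 12^2 * 12 = 20*12 = 23
  bit 2 = 0: r = r^2 mod 31 = 23^2 = 2
  bit 3 = 1: r = r^2 * 12 mod 31 = 2^2 * 12 = 4*12 = 17
  bit 4 = 1: r = r^2 * 12 mod 31 = 17^2 * 12 = 10*12 = 27
  -> A = 27
B = 12^7 mod 31  (bits of 7 = 111)
  bit 0 = 1: r = r^2 * 12 mod 31 = 1^2 * 12 = 1*12 = 12
  bit 1 = 1: r = r^2 * 12 mod 31 = 12^2 * 12 = 20*12 = 23
  bit 2 = 1: r = r^2 * 12 mod 31 = 23^2 * 12 = 2*12 = 24
  -> B = 24
s = B^a = 24^27 mod 31  (bits of 27 = 11011)
  bit 0 = 1: r = r^2 * 24 mod 31 = 1^2 * 24 = 1*24 = 24
  bit 1 = 1: r = r^2 * 24 mod 31 = 24^2 * 24 = 18*24 = 29
  bit 2 = 0: r = r^2 mod 31 = 29^2 = 4
  bit 3 = 1: r = r^2 * 24 mod 31 = 4^2 * 24 = 16*24 = 12
  bit 4 = 1: r = r^2 * 24 mod 31 = 12^2 * 24 = 20*24 = 15
  -> s = B^a = 15

Answer: 15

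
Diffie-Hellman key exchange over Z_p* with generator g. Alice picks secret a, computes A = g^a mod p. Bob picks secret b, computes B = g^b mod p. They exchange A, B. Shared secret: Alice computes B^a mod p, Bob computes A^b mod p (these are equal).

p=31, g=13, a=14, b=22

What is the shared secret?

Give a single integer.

A = 13^14 mod 31  (bits of 14 = 1110)
  bit 0 = 1: r = r^2 * 13 mod 31 = 1^2 * 13 = 1*13 = 13
  bit 1 = 1: r = r^2 * 13 mod 31 = 13^2 * 13 = 14*13 = 27
  bit 2 = 1: r = r^2 * 13 mod 31 = 27^2 * 13 = 16*13 = 22
  bit 3 = 0: r = r^2 mod 31 = 22^2 = 19
  -> A = 19
B = 13^22 mod 31  (bits of 22 = 10110)
  bit 0 = 1: r = r^2 * 13 mod 31 = 1^2 * 13 = 1*13 = 13
  bit 1 = 0: r = r^2 mod 31 = 13^2 = 14
  bit 2 = 1: r = r^2 * 13 mod 31 = 14^2 * 13 = 10*13 = 6
  bit 3 = 1: r = r^2 * 13 mod 31 = 6^2 * 13 = 5*13 = 3
  bit 4 = 0: r = r^2 mod 31 = 3^2 = 9
  -> B = 9
s = B^a = 9^14 mod 31  (bits of 14 = 1110)
  bit 0 = 1: r = r^2 * 9 mod 31 = 1^2 * 9 = 1*9 = 9
  bit 1 = 1: r = r^2 * 9 mod 31 = 9^2 * 9 = 19*9 = 16
  bit 2 = 1: r = r^2 * 9 mod 31 = 16^2 * 9 = 8*9 = 10
  bit 3 = 0: r = r^2 mod 31 = 10^2 = 7
  -> s = B^a = 7

Answer: 7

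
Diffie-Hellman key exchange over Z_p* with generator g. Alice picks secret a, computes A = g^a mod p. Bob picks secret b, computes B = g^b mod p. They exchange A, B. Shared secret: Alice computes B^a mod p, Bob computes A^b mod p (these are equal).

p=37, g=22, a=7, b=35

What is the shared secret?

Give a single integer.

Answer: 19

Derivation:
A = 22^7 mod 37  (bits of 7 = 111)
  bit 0 = 1: r = r^2 * 22 mod 37 = 1^2 * 22 = 1*22 = 22
  bit 1 = 1: r = r^2 * 22 mod 37 = 22^2 * 22 = 3*22 = 29
  bit 2 = 1: r = r^2 * 22 mod 37 = 29^2 * 22 = 27*22 = 2
  -> A = 2
B = 22^35 mod 37  (bits of 35 = 100011)
  bit 0 = 1: r = r^2 * 22 mod 37 = 1^2 * 22 = 1*22 = 22
  bit 1 = 0: r = r^2 mod 37 = 22^2 = 3
  bit 2 = 0: r = r^2 mod 37 = 3^2 = 9
  bit 3 = 0: r = r^2 mod 37 = 9^2 = 7
  bit 4 = 1: r = r^2 * 22 mod 37 = 7^2 * 22 = 12*22 = 5
  bit 5 = 1: r = r^2 * 22 mod 37 = 5^2 * 22 = 25*22 = 32
  -> B = 32
s = B^a = 32^7 mod 37  (bits of 7 = 111)
  bit 0 = 1: r = r^2 * 32 mod 37 = 1^2 * 32 = 1*32 = 32
  bit 1 = 1: r = r^2 * 32 mod 37 = 32^2 * 32 = 25*32 = 23
  bit 2 = 1: r = r^2 * 32 mod 37 = 23^2 * 32 = 11*32 = 19
  -> s = B^a = 19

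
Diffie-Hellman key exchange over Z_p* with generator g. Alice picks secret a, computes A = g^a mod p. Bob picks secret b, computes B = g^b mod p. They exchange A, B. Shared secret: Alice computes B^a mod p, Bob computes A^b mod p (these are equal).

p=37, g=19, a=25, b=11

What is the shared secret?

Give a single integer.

Answer: 15

Derivation:
A = 19^25 mod 37  (bits of 25 = 11001)
  bit 0 = 1: r = r^2 * 19 mod 37 = 1^2 * 19 = 1*19 = 19
  bit 1 = 1: r = r^2 * 19 mod 37 = 19^2 * 19 = 28*19 = 14
  bit 2 = 0: r = r^2 mod 37 = 14^2 = 11
  bit 3 = 0: r = r^2 mod 37 = 11^2 = 10
  bit 4 = 1: r = r^2 * 19 mod 37 = 10^2 * 19 = 26*19 = 13
  -> A = 13
B = 19^11 mod 37  (bits of 11 = 1011)
  bit 0 = 1: r = r^2 * 19 mod 37 = 1^2 * 19 = 1*19 = 19
  bit 1 = 0: r = r^2 mod 37 = 19^2 = 28
  bit 2 = 1: r = r^2 * 19 mod 37 = 28^2 * 19 = 7*19 = 22
  bit 3 = 1: r = r^2 * 19 mod 37 = 22^2 * 19 = 3*19 = 20
  -> B = 20
s = B^a = 20^25 mod 37  (bits of 25 = 11001)
  bit 0 = 1: r = r^2 * 20 mod 37 = 1^2 * 20 = 1*20 = 20
  bit 1 = 1: r = r^2 * 20 mod 37 = 20^2 * 20 = 30*20 = 8
  bit 2 = 0: r = r^2 mod 37 = 8^2 = 27
  bit 3 = 0: r = r^2 mod 37 = 27^2 = 26
  bit 4 = 1: r = r^2 * 20 mod 37 = 26^2 * 20 = 10*20 = 15
  -> s = B^a = 15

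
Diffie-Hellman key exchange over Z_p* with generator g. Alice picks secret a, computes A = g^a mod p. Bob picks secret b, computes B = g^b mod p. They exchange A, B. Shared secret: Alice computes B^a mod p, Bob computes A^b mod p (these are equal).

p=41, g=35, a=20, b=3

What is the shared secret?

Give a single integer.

A = 35^20 mod 41  (bits of 20 = 10100)
  bit 0 = 1: r = r^2 * 35 mod 41 = 1^2 * 35 = 1*35 = 35
  bit 1 = 0: r = r^2 mod 41 = 35^2 = 36
  bit 2 = 1: r = r^2 * 35 mod 41 = 36^2 * 35 = 25*35 = 14
  bit 3 = 0: r = r^2 mod 41 = 14^2 = 32
  bit 4 = 0: r = r^2 mod 41 = 32^2 = 40
  -> A = 40
B = 35^3 mod 41  (bits of 3 = 11)
  bit 0 = 1: r = r^2 * 35 mod 41 = 1^2 * 35 = 1*35 = 35
  bit 1 = 1: r = r^2 * 35 mod 41 = 35^2 * 35 = 36*35 = 30
  -> B = 30
s = B^a = 30^20 mod 41  (bits of 20 = 10100)
  bit 0 = 1: r = r^2 * 30 mod 41 = 1^2 * 30 = 1*30 = 30
  bit 1 = 0: r = r^2 mod 41 = 30^2 = 39
  bit 2 = 1: r = r^2 * 30 mod 41 = 39^2 * 30 = 4*30 = 38
  bit 3 = 0: r = r^2 mod 41 = 38^2 = 9
  bit 4 = 0: r = r^2 mod 41 = 9^2 = 40
  -> s = B^a = 40

Answer: 40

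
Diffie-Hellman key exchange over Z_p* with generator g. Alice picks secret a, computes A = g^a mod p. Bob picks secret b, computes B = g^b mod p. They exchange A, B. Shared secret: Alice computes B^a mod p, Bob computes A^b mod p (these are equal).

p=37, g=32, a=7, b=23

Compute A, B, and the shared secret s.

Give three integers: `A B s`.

Answer: 19 17 15

Derivation:
A = 32^7 mod 37  (bits of 7 = 111)
  bit 0 = 1: r = r^2 * 32 mod 37 = 1^2 * 32 = 1*32 = 32
  bit 1 = 1: r = r^2 * 32 mod 37 = 32^2 * 32 = 25*32 = 23
  bit 2 = 1: r = r^2 * 32 mod 37 = 23^2 * 32 = 11*32 = 19
  -> A = 19
B = 32^23 mod 37  (bits of 23 = 10111)
  bit 0 = 1: r = r^2 * 32 mod 37 = 1^2 * 32 = 1*32 = 32
  bit 1 = 0: r = r^2 mod 37 = 32^2 = 25
  bit 2 = 1: r = r^2 * 32 mod 37 = 25^2 * 32 = 33*32 = 20
  bit 3 = 1: r = r^2 * 32 mod 37 = 20^2 * 32 = 30*32 = 35
  bit 4 = 1: r = r^2 * 32 mod 37 = 35^2 * 32 = 4*32 = 17
  -> B = 17
s = B^a = 17^7 mod 37  (bits of 7 = 111)
  bit 0 = 1: r = r^2 * 17 mod 37 = 1^2 * 17 = 1*17 = 17
  bit 1 = 1: r = r^2 * 17 mod 37 = 17^2 * 17 = 30*17 = 29
  bit 2 = 1: r = r^2 * 17 mod 37 = 29^2 * 17 = 27*17 = 15
  -> s = B^a = 15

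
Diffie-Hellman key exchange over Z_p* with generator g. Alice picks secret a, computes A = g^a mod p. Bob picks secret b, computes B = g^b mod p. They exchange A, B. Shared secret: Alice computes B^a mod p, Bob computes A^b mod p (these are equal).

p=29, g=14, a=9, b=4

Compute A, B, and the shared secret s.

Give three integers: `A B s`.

A = 14^9 mod 29  (bits of 9 = 1001)
  bit 0 = 1: r = r^2 * 14 mod 29 = 1^2 * 14 = 1*14 = 14
  bit 1 = 0: r = r^2 mod 29 = 14^2 = 22
  bit 2 = 0: r = r^2 mod 29 = 22^2 = 20
  bit 3 = 1: r = r^2 * 14 mod 29 = 20^2 * 14 = 23*14 = 3
  -> A = 3
B = 14^4 mod 29  (bits of 4 = 100)
  bit 0 = 1: r = r^2 * 14 mod 29 = 1^2 * 14 = 1*14 = 14
  bit 1 = 0: r = r^2 mod 29 = 14^2 = 22
  bit 2 = 0: r = r^2 mod 29 = 22^2 = 20
  -> B = 20
s = B^a = 20^9 mod 29  (bits of 9 = 1001)
  bit 0 = 1: r = r^2 * 20 mod 29 = 1^2 * 20 = 1*20 = 20
  bit 1 = 0: r = r^2 mod 29 = 20^2 = 23
  bit 2 = 0: r = r^2 mod 29 = 23^2 = 7
  bit 3 = 1: r = r^2 * 20 mod 29 = 7^2 * 20 = 20*20 = 23
  -> s = B^a = 23

Answer: 3 20 23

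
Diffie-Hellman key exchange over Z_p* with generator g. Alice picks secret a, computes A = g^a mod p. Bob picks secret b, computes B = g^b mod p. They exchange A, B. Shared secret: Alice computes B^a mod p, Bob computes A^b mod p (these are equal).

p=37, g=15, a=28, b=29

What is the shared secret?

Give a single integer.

Answer: 34

Derivation:
A = 15^28 mod 37  (bits of 28 = 11100)
  bit 0 = 1: r = r^2 * 15 mod 37 = 1^2 * 15 = 1*15 = 15
  bit 1 = 1: r = r^2 * 15 mod 37 = 15^2 * 15 = 3*15 = 8
  bit 2 = 1: r = r^2 * 15 mod 37 = 8^2 * 15 = 27*15 = 35
  bit 3 = 0: r = r^2 mod 37 = 35^2 = 4
  bit 4 = 0: r = r^2 mod 37 = 4^2 = 16
  -> A = 16
B = 15^29 mod 37  (bits of 29 = 11101)
  bit 0 = 1: r = r^2 * 15 mod 37 = 1^2 * 15 = 1*15 = 15
  bit 1 = 1: r = r^2 * 15 mod 37 = 15^2 * 15 = 3*15 = 8
  bit 2 = 1: r = r^2 * 15 mod 37 = 8^2 * 15 = 27*15 = 35
  bit 3 = 0: r = r^2 mod 37 = 35^2 = 4
  bit 4 = 1: r = r^2 * 15 mod 37 = 4^2 * 15 = 16*15 = 18
  -> B = 18
s = B^a = 18^28 mod 37  (bits of 28 = 11100)
  bit 0 = 1: r = r^2 * 18 mod 37 = 1^2 * 18 = 1*18 = 18
  bit 1 = 1: r = r^2 * 18 mod 37 = 18^2 * 18 = 28*18 = 23
  bit 2 = 1: r = r^2 * 18 mod 37 = 23^2 * 18 = 11*18 = 13
  bit 3 = 0: r = r^2 mod 37 = 13^2 = 21
  bit 4 = 0: r = r^2 mod 37 = 21^2 = 34
  -> s = B^a = 34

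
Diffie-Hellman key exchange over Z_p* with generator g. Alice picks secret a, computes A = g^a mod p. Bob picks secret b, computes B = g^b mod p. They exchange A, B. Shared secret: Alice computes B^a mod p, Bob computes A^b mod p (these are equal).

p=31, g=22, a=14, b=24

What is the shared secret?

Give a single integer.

A = 22^14 mod 31  (bits of 14 = 1110)
  bit 0 = 1: r = r^2 * 22 mod 31 = 1^2 * 22 = 1*22 = 22
  bit 1 = 1: r = r^2 * 22 mod 31 = 22^2 * 22 = 19*22 = 15
  bit 2 = 1: r = r^2 * 22 mod 31 = 15^2 * 22 = 8*22 = 21
  bit 3 = 0: r = r^2 mod 31 = 21^2 = 7
  -> A = 7
B = 22^24 mod 31  (bits of 24 = 11000)
  bit 0 = 1: r = r^2 * 22 mod 31 = 1^2 * 22 = 1*22 = 22
  bit 1 = 1: r = r^2 * 22 mod 31 = 22^2 * 22 = 19*22 = 15
  bit 2 = 0: r = r^2 mod 31 = 15^2 = 8
  bit 3 = 0: r = r^2 mod 31 = 8^2 = 2
  bit 4 = 0: r = r^2 mod 31 = 2^2 = 4
  -> B = 4
s = B^a = 4^14 mod 31  (bits of 14 = 1110)
  bit 0 = 1: r = r^2 * 4 mod 31 = 1^2 * 4 = 1*4 = 4
  bit 1 = 1: r = r^2 * 4 mod 31 = 4^2 * 4 = 16*4 = 2
  bit 2 = 1: r = r^2 * 4 mod 31 = 2^2 * 4 = 4*4 = 16
  bit 3 = 0: r = r^2 mod 31 = 16^2 = 8
  -> s = B^a = 8

Answer: 8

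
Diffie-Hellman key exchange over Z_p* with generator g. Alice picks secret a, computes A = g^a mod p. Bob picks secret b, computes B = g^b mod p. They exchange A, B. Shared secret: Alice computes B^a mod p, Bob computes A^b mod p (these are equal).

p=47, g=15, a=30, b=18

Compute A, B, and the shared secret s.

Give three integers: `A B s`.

A = 15^30 mod 47  (bits of 30 = 11110)
  bit 0 = 1: r = r^2 * 15 mod 47 = 1^2 * 15 = 1*15 = 15
  bit 1 = 1: r = r^2 * 15 mod 47 = 15^2 * 15 = 37*15 = 38
  bit 2 = 1: r = r^2 * 15 mod 47 = 38^2 * 15 = 34*15 = 40
  bit 3 = 1: r = r^2 * 15 mod 47 = 40^2 * 15 = 2*15 = 30
  bit 4 = 0: r = r^2 mod 47 = 30^2 = 7
  -> A = 7
B = 15^18 mod 47  (bits of 18 = 10010)
  bit 0 = 1: r = r^2 * 15 mod 47 = 1^2 * 15 = 1*15 = 15
  bit 1 = 0: r = r^2 mod 47 = 15^2 = 37
  bit 2 = 0: r = r^2 mod 47 = 37^2 = 6
  bit 3 = 1: r = r^2 * 15 mod 47 = 6^2 * 15 = 36*15 = 23
  bit 4 = 0: r = r^2 mod 47 = 23^2 = 12
  -> B = 12
s = B^a = 12^30 mod 47  (bits of 30 = 11110)
  bit 0 = 1: r = r^2 * 12 mod 47 = 1^2 * 12 = 1*12 = 12
  bit 1 = 1: r = r^2 * 12 mod 47 = 12^2 * 12 = 3*12 = 36
  bit 2 = 1: r = r^2 * 12 mod 47 = 36^2 * 12 = 27*12 = 42
  bit 3 = 1: r = r^2 * 12 mod 47 = 42^2 * 12 = 25*12 = 18
  bit 4 = 0: r = r^2 mod 47 = 18^2 = 42
  -> s = B^a = 42

Answer: 7 12 42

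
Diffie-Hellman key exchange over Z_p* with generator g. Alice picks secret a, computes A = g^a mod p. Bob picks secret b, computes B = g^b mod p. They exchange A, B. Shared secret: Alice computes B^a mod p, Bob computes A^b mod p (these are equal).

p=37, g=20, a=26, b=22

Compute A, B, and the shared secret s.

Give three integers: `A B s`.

Answer: 4 25 34

Derivation:
A = 20^26 mod 37  (bits of 26 = 11010)
  bit 0 = 1: r = r^2 * 20 mod 37 = 1^2 * 20 = 1*20 = 20
  bit 1 = 1: r = r^2 * 20 mod 37 = 20^2 * 20 = 30*20 = 8
  bit 2 = 0: r = r^2 mod 37 = 8^2 = 27
  bit 3 = 1: r = r^2 * 20 mod 37 = 27^2 * 20 = 26*20 = 2
  bit 4 = 0: r = r^2 mod 37 = 2^2 = 4
  -> A = 4
B = 20^22 mod 37  (bits of 22 = 10110)
  bit 0 = 1: r = r^2 * 20 mod 37 = 1^2 * 20 = 1*20 = 20
  bit 1 = 0: r = r^2 mod 37 = 20^2 = 30
  bit 2 = 1: r = r^2 * 20 mod 37 = 30^2 * 20 = 12*20 = 18
  bit 3 = 1: r = r^2 * 20 mod 37 = 18^2 * 20 = 28*20 = 5
  bit 4 = 0: r = r^2 mod 37 = 5^2 = 25
  -> B = 25
s = B^a = 25^26 mod 37  (bits of 26 = 11010)
  bit 0 = 1: r = r^2 * 25 mod 37 = 1^2 * 25 = 1*25 = 25
  bit 1 = 1: r = r^2 * 25 mod 37 = 25^2 * 25 = 33*25 = 11
  bit 2 = 0: r = r^2 mod 37 = 11^2 = 10
  bit 3 = 1: r = r^2 * 25 mod 37 = 10^2 * 25 = 26*25 = 21
  bit 4 = 0: r = r^2 mod 37 = 21^2 = 34
  -> s = B^a = 34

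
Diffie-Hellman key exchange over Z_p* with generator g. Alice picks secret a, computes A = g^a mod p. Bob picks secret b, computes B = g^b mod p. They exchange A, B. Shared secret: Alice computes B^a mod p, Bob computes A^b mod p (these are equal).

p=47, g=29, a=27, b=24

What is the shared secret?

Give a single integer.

A = 29^27 mod 47  (bits of 27 = 11011)
  bit 0 = 1: r = r^2 * 29 mod 47 = 1^2 * 29 = 1*29 = 29
  bit 1 = 1: r = r^2 * 29 mod 47 = 29^2 * 29 = 42*29 = 43
  bit 2 = 0: r = r^2 mod 47 = 43^2 = 16
  bit 3 = 1: r = r^2 * 29 mod 47 = 16^2 * 29 = 21*29 = 45
  bit 4 = 1: r = r^2 * 29 mod 47 = 45^2 * 29 = 4*29 = 22
  -> A = 22
B = 29^24 mod 47  (bits of 24 = 11000)
  bit 0 = 1: r = r^2 * 29 mod 47 = 1^2 * 29 = 1*29 = 29
  bit 1 = 1: r = r^2 * 29 mod 47 = 29^2 * 29 = 42*29 = 43
  bit 2 = 0: r = r^2 mod 47 = 43^2 = 16
  bit 3 = 0: r = r^2 mod 47 = 16^2 = 21
  bit 4 = 0: r = r^2 mod 47 = 21^2 = 18
  -> B = 18
s = B^a = 18^27 mod 47  (bits of 27 = 11011)
  bit 0 = 1: r = r^2 * 18 mod 47 = 1^2 * 18 = 1*18 = 18
  bit 1 = 1: r = r^2 * 18 mod 47 = 18^2 * 18 = 42*18 = 4
  bit 2 = 0: r = r^2 mod 47 = 4^2 = 16
  bit 3 = 1: r = r^2 * 18 mod 47 = 16^2 * 18 = 21*18 = 2
  bit 4 = 1: r = r^2 * 18 mod 47 = 2^2 * 18 = 4*18 = 25
  -> s = B^a = 25

Answer: 25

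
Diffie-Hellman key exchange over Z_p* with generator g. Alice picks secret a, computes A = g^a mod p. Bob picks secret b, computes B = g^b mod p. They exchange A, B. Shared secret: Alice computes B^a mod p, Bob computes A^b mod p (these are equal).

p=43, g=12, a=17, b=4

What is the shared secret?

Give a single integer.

Answer: 9

Derivation:
A = 12^17 mod 43  (bits of 17 = 10001)
  bit 0 = 1: r = r^2 * 12 mod 43 = 1^2 * 12 = 1*12 = 12
  bit 1 = 0: r = r^2 mod 43 = 12^2 = 15
  bit 2 = 0: r = r^2 mod 43 = 15^2 = 10
  bit 3 = 0: r = r^2 mod 43 = 10^2 = 14
  bit 4 = 1: r = r^2 * 12 mod 43 = 14^2 * 12 = 24*12 = 30
  -> A = 30
B = 12^4 mod 43  (bits of 4 = 100)
  bit 0 = 1: r = r^2 * 12 mod 43 = 1^2 * 12 = 1*12 = 12
  bit 1 = 0: r = r^2 mod 43 = 12^2 = 15
  bit 2 = 0: r = r^2 mod 43 = 15^2 = 10
  -> B = 10
s = B^a = 10^17 mod 43  (bits of 17 = 10001)
  bit 0 = 1: r = r^2 * 10 mod 43 = 1^2 * 10 = 1*10 = 10
  bit 1 = 0: r = r^2 mod 43 = 10^2 = 14
  bit 2 = 0: r = r^2 mod 43 = 14^2 = 24
  bit 3 = 0: r = r^2 mod 43 = 24^2 = 17
  bit 4 = 1: r = r^2 * 10 mod 43 = 17^2 * 10 = 31*10 = 9
  -> s = B^a = 9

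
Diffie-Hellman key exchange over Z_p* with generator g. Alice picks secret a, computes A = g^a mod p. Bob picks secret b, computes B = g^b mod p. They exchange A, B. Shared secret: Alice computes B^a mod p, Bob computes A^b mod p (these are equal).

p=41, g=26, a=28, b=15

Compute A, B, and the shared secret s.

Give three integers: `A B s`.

A = 26^28 mod 41  (bits of 28 = 11100)
  bit 0 = 1: r = r^2 * 26 mod 41 = 1^2 * 26 = 1*26 = 26
  bit 1 = 1: r = r^2 * 26 mod 41 = 26^2 * 26 = 20*26 = 28
  bit 2 = 1: r = r^2 * 26 mod 41 = 28^2 * 26 = 5*26 = 7
  bit 3 = 0: r = r^2 mod 41 = 7^2 = 8
  bit 4 = 0: r = r^2 mod 41 = 8^2 = 23
  -> A = 23
B = 26^15 mod 41  (bits of 15 = 1111)
  bit 0 = 1: r = r^2 * 26 mod 41 = 1^2 * 26 = 1*26 = 26
  bit 1 = 1: r = r^2 * 26 mod 41 = 26^2 * 26 = 20*26 = 28
  bit 2 = 1: r = r^2 * 26 mod 41 = 28^2 * 26 = 5*26 = 7
  bit 3 = 1: r = r^2 * 26 mod 41 = 7^2 * 26 = 8*26 = 3
  -> B = 3
s = B^a = 3^28 mod 41  (bits of 28 = 11100)
  bit 0 = 1: r = r^2 * 3 mod 41 = 1^2 * 3 = 1*3 = 3
  bit 1 = 1: r = r^2 * 3 mod 41 = 3^2 * 3 = 9*3 = 27
  bit 2 = 1: r = r^2 * 3 mod 41 = 27^2 * 3 = 32*3 = 14
  bit 3 = 0: r = r^2 mod 41 = 14^2 = 32
  bit 4 = 0: r = r^2 mod 41 = 32^2 = 40
  -> s = B^a = 40

Answer: 23 3 40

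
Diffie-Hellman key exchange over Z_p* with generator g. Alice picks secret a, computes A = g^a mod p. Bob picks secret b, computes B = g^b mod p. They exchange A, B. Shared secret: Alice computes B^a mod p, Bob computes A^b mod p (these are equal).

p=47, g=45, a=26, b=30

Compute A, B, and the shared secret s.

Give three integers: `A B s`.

A = 45^26 mod 47  (bits of 26 = 11010)
  bit 0 = 1: r = r^2 * 45 mod 47 = 1^2 * 45 = 1*45 = 45
  bit 1 = 1: r = r^2 * 45 mod 47 = 45^2 * 45 = 4*45 = 39
  bit 2 = 0: r = r^2 mod 47 = 39^2 = 17
  bit 3 = 1: r = r^2 * 45 mod 47 = 17^2 * 45 = 7*45 = 33
  bit 4 = 0: r = r^2 mod 47 = 33^2 = 8
  -> A = 8
B = 45^30 mod 47  (bits of 30 = 11110)
  bit 0 = 1: r = r^2 * 45 mod 47 = 1^2 * 45 = 1*45 = 45
  bit 1 = 1: r = r^2 * 45 mod 47 = 45^2 * 45 = 4*45 = 39
  bit 2 = 1: r = r^2 * 45 mod 47 = 39^2 * 45 = 17*45 = 13
  bit 3 = 1: r = r^2 * 45 mod 47 = 13^2 * 45 = 28*45 = 38
  bit 4 = 0: r = r^2 mod 47 = 38^2 = 34
  -> B = 34
s = B^a = 34^26 mod 47  (bits of 26 = 11010)
  bit 0 = 1: r = r^2 * 34 mod 47 = 1^2 * 34 = 1*34 = 34
  bit 1 = 1: r = r^2 * 34 mod 47 = 34^2 * 34 = 28*34 = 12
  bit 2 = 0: r = r^2 mod 47 = 12^2 = 3
  bit 3 = 1: r = r^2 * 34 mod 47 = 3^2 * 34 = 9*34 = 24
  bit 4 = 0: r = r^2 mod 47 = 24^2 = 12
  -> s = B^a = 12

Answer: 8 34 12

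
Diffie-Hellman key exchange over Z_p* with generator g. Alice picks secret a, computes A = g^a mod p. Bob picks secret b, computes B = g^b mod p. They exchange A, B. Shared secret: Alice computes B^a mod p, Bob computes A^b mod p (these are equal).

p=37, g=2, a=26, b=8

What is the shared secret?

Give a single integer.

A = 2^26 mod 37  (bits of 26 = 11010)
  bit 0 = 1: r = r^2 * 2 mod 37 = 1^2 * 2 = 1*2 = 2
  bit 1 = 1: r = r^2 * 2 mod 37 = 2^2 * 2 = 4*2 = 8
  bit 2 = 0: r = r^2 mod 37 = 8^2 = 27
  bit 3 = 1: r = r^2 * 2 mod 37 = 27^2 * 2 = 26*2 = 15
  bit 4 = 0: r = r^2 mod 37 = 15^2 = 3
  -> A = 3
B = 2^8 mod 37  (bits of 8 = 1000)
  bit 0 = 1: r = r^2 * 2 mod 37 = 1^2 * 2 = 1*2 = 2
  bit 1 = 0: r = r^2 mod 37 = 2^2 = 4
  bit 2 = 0: r = r^2 mod 37 = 4^2 = 16
  bit 3 = 0: r = r^2 mod 37 = 16^2 = 34
  -> B = 34
s = B^a = 34^26 mod 37  (bits of 26 = 11010)
  bit 0 = 1: r = r^2 * 34 mod 37 = 1^2 * 34 = 1*34 = 34
  bit 1 = 1: r = r^2 * 34 mod 37 = 34^2 * 34 = 9*34 = 10
  bit 2 = 0: r = r^2 mod 37 = 10^2 = 26
  bit 3 = 1: r = r^2 * 34 mod 37 = 26^2 * 34 = 10*34 = 7
  bit 4 = 0: r = r^2 mod 37 = 7^2 = 12
  -> s = B^a = 12

Answer: 12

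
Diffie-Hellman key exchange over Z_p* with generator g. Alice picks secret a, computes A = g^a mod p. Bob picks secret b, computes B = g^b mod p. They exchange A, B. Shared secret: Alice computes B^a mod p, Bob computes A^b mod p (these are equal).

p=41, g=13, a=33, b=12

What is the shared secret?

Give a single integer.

A = 13^33 mod 41  (bits of 33 = 100001)
  bit 0 = 1: r = r^2 * 13 mod 41 = 1^2 * 13 = 1*13 = 13
  bit 1 = 0: r = r^2 mod 41 = 13^2 = 5
  bit 2 = 0: r = r^2 mod 41 = 5^2 = 25
  bit 3 = 0: r = r^2 mod 41 = 25^2 = 10
  bit 4 = 0: r = r^2 mod 41 = 10^2 = 18
  bit 5 = 1: r = r^2 * 13 mod 41 = 18^2 * 13 = 37*13 = 30
  -> A = 30
B = 13^12 mod 41  (bits of 12 = 1100)
  bit 0 = 1: r = r^2 * 13 mod 41 = 1^2 * 13 = 1*13 = 13
  bit 1 = 1: r = r^2 * 13 mod 41 = 13^2 * 13 = 5*13 = 24
  bit 2 = 0: r = r^2 mod 41 = 24^2 = 2
  bit 3 = 0: r = r^2 mod 41 = 2^2 = 4
  -> B = 4
s = B^a = 4^33 mod 41  (bits of 33 = 100001)
  bit 0 = 1: r = r^2 * 4 mod 41 = 1^2 * 4 = 1*4 = 4
  bit 1 = 0: r = r^2 mod 41 = 4^2 = 16
  bit 2 = 0: r = r^2 mod 41 = 16^2 = 10
  bit 3 = 0: r = r^2 mod 41 = 10^2 = 18
  bit 4 = 0: r = r^2 mod 41 = 18^2 = 37
  bit 5 = 1: r = r^2 * 4 mod 41 = 37^2 * 4 = 16*4 = 23
  -> s = B^a = 23

Answer: 23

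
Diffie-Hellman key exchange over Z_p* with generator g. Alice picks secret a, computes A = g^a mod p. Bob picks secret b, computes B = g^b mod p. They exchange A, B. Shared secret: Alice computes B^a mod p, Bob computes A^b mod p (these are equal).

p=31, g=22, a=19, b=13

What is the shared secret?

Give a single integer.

Answer: 21

Derivation:
A = 22^19 mod 31  (bits of 19 = 10011)
  bit 0 = 1: r = r^2 * 22 mod 31 = 1^2 * 22 = 1*22 = 22
  bit 1 = 0: r = r^2 mod 31 = 22^2 = 19
  bit 2 = 0: r = r^2 mod 31 = 19^2 = 20
  bit 3 = 1: r = r^2 * 22 mod 31 = 20^2 * 22 = 28*22 = 27
  bit 4 = 1: r = r^2 * 22 mod 31 = 27^2 * 22 = 16*22 = 11
  -> A = 11
B = 22^13 mod 31  (bits of 13 = 1101)
  bit 0 = 1: r = r^2 * 22 mod 31 = 1^2 * 22 = 1*22 = 22
  bit 1 = 1: r = r^2 * 22 mod 31 = 22^2 * 22 = 19*22 = 15
  bit 2 = 0: r = r^2 mod 31 = 15^2 = 8
  bit 3 = 1: r = r^2 * 22 mod 31 = 8^2 * 22 = 2*22 = 13
  -> B = 13
s = B^a = 13^19 mod 31  (bits of 19 = 10011)
  bit 0 = 1: r = r^2 * 13 mod 31 = 1^2 * 13 = 1*13 = 13
  bit 1 = 0: r = r^2 mod 31 = 13^2 = 14
  bit 2 = 0: r = r^2 mod 31 = 14^2 = 10
  bit 3 = 1: r = r^2 * 13 mod 31 = 10^2 * 13 = 7*13 = 29
  bit 4 = 1: r = r^2 * 13 mod 31 = 29^2 * 13 = 4*13 = 21
  -> s = B^a = 21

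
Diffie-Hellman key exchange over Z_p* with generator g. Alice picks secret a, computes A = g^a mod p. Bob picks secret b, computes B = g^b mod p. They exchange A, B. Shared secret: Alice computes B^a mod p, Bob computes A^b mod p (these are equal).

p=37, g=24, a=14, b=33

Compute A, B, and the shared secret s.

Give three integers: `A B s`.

A = 24^14 mod 37  (bits of 14 = 1110)
  bit 0 = 1: r = r^2 * 24 mod 37 = 1^2 * 24 = 1*24 = 24
  bit 1 = 1: r = r^2 * 24 mod 37 = 24^2 * 24 = 21*24 = 23
  bit 2 = 1: r = r^2 * 24 mod 37 = 23^2 * 24 = 11*24 = 5
  bit 3 = 0: r = r^2 mod 37 = 5^2 = 25
  -> A = 25
B = 24^33 mod 37  (bits of 33 = 100001)
  bit 0 = 1: r = r^2 * 24 mod 37 = 1^2 * 24 = 1*24 = 24
  bit 1 = 0: r = r^2 mod 37 = 24^2 = 21
  bit 2 = 0: r = r^2 mod 37 = 21^2 = 34
  bit 3 = 0: r = r^2 mod 37 = 34^2 = 9
  bit 4 = 0: r = r^2 mod 37 = 9^2 = 7
  bit 5 = 1: r = r^2 * 24 mod 37 = 7^2 * 24 = 12*24 = 29
  -> B = 29
s = B^a = 29^14 mod 37  (bits of 14 = 1110)
  bit 0 = 1: r = r^2 * 29 mod 37 = 1^2 * 29 = 1*29 = 29
  bit 1 = 1: r = r^2 * 29 mod 37 = 29^2 * 29 = 27*29 = 6
  bit 2 = 1: r = r^2 * 29 mod 37 = 6^2 * 29 = 36*29 = 8
  bit 3 = 0: r = r^2 mod 37 = 8^2 = 27
  -> s = B^a = 27

Answer: 25 29 27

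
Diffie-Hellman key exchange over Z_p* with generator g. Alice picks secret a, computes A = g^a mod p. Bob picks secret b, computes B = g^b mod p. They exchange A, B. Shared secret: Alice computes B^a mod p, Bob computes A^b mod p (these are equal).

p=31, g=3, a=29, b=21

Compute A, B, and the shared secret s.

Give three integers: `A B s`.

Answer: 21 15 29

Derivation:
A = 3^29 mod 31  (bits of 29 = 11101)
  bit 0 = 1: r = r^2 * 3 mod 31 = 1^2 * 3 = 1*3 = 3
  bit 1 = 1: r = r^2 * 3 mod 31 = 3^2 * 3 = 9*3 = 27
  bit 2 = 1: r = r^2 * 3 mod 31 = 27^2 * 3 = 16*3 = 17
  bit 3 = 0: r = r^2 mod 31 = 17^2 = 10
  bit 4 = 1: r = r^2 * 3 mod 31 = 10^2 * 3 = 7*3 = 21
  -> A = 21
B = 3^21 mod 31  (bits of 21 = 10101)
  bit 0 = 1: r = r^2 * 3 mod 31 = 1^2 * 3 = 1*3 = 3
  bit 1 = 0: r = r^2 mod 31 = 3^2 = 9
  bit 2 = 1: r = r^2 * 3 mod 31 = 9^2 * 3 = 19*3 = 26
  bit 3 = 0: r = r^2 mod 31 = 26^2 = 25
  bit 4 = 1: r = r^2 * 3 mod 31 = 25^2 * 3 = 5*3 = 15
  -> B = 15
s = B^a = 15^29 mod 31  (bits of 29 = 11101)
  bit 0 = 1: r = r^2 * 15 mod 31 = 1^2 * 15 = 1*15 = 15
  bit 1 = 1: r = r^2 * 15 mod 31 = 15^2 * 15 = 8*15 = 27
  bit 2 = 1: r = r^2 * 15 mod 31 = 27^2 * 15 = 16*15 = 23
  bit 3 = 0: r = r^2 mod 31 = 23^2 = 2
  bit 4 = 1: r = r^2 * 15 mod 31 = 2^2 * 15 = 4*15 = 29
  -> s = B^a = 29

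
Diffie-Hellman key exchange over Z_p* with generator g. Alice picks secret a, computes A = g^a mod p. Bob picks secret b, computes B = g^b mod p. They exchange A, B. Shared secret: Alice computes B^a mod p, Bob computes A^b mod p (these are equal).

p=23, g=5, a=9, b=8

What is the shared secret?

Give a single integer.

A = 5^9 mod 23  (bits of 9 = 1001)
  bit 0 = 1: r = r^2 * 5 mod 23 = 1^2 * 5 = 1*5 = 5
  bit 1 = 0: r = r^2 mod 23 = 5^2 = 2
  bit 2 = 0: r = r^2 mod 23 = 2^2 = 4
  bit 3 = 1: r = r^2 * 5 mod 23 = 4^2 * 5 = 16*5 = 11
  -> A = 11
B = 5^8 mod 23  (bits of 8 = 1000)
  bit 0 = 1: r = r^2 * 5 mod 23 = 1^2 * 5 = 1*5 = 5
  bit 1 = 0: r = r^2 mod 23 = 5^2 = 2
  bit 2 = 0: r = r^2 mod 23 = 2^2 = 4
  bit 3 = 0: r = r^2 mod 23 = 4^2 = 16
  -> B = 16
s = B^a = 16^9 mod 23  (bits of 9 = 1001)
  bit 0 = 1: r = r^2 * 16 mod 23 = 1^2 * 16 = 1*16 = 16
  bit 1 = 0: r = r^2 mod 23 = 16^2 = 3
  bit 2 = 0: r = r^2 mod 23 = 3^2 = 9
  bit 3 = 1: r = r^2 * 16 mod 23 = 9^2 * 16 = 12*16 = 8
  -> s = B^a = 8

Answer: 8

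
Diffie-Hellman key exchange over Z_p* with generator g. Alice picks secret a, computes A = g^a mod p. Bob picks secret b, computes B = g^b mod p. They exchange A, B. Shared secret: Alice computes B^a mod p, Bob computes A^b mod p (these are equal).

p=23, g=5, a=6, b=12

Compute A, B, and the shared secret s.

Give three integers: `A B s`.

Answer: 8 18 8

Derivation:
A = 5^6 mod 23  (bits of 6 = 110)
  bit 0 = 1: r = r^2 * 5 mod 23 = 1^2 * 5 = 1*5 = 5
  bit 1 = 1: r = r^2 * 5 mod 23 = 5^2 * 5 = 2*5 = 10
  bit 2 = 0: r = r^2 mod 23 = 10^2 = 8
  -> A = 8
B = 5^12 mod 23  (bits of 12 = 1100)
  bit 0 = 1: r = r^2 * 5 mod 23 = 1^2 * 5 = 1*5 = 5
  bit 1 = 1: r = r^2 * 5 mod 23 = 5^2 * 5 = 2*5 = 10
  bit 2 = 0: r = r^2 mod 23 = 10^2 = 8
  bit 3 = 0: r = r^2 mod 23 = 8^2 = 18
  -> B = 18
s = B^a = 18^6 mod 23  (bits of 6 = 110)
  bit 0 = 1: r = r^2 * 18 mod 23 = 1^2 * 18 = 1*18 = 18
  bit 1 = 1: r = r^2 * 18 mod 23 = 18^2 * 18 = 2*18 = 13
  bit 2 = 0: r = r^2 mod 23 = 13^2 = 8
  -> s = B^a = 8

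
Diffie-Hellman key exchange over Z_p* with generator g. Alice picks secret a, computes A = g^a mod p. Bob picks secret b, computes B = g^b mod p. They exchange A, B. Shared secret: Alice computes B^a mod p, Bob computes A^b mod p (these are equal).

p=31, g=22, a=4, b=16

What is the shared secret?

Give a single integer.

A = 22^4 mod 31  (bits of 4 = 100)
  bit 0 = 1: r = r^2 * 22 mod 31 = 1^2 * 22 = 1*22 = 22
  bit 1 = 0: r = r^2 mod 31 = 22^2 = 19
  bit 2 = 0: r = r^2 mod 31 = 19^2 = 20
  -> A = 20
B = 22^16 mod 31  (bits of 16 = 10000)
  bit 0 = 1: r = r^2 * 22 mod 31 = 1^2 * 22 = 1*22 = 22
  bit 1 = 0: r = r^2 mod 31 = 22^2 = 19
  bit 2 = 0: r = r^2 mod 31 = 19^2 = 20
  bit 3 = 0: r = r^2 mod 31 = 20^2 = 28
  bit 4 = 0: r = r^2 mod 31 = 28^2 = 9
  -> B = 9
s = B^a = 9^4 mod 31  (bits of 4 = 100)
  bit 0 = 1: r = r^2 * 9 mod 31 = 1^2 * 9 = 1*9 = 9
  bit 1 = 0: r = r^2 mod 31 = 9^2 = 19
  bit 2 = 0: r = r^2 mod 31 = 19^2 = 20
  -> s = B^a = 20

Answer: 20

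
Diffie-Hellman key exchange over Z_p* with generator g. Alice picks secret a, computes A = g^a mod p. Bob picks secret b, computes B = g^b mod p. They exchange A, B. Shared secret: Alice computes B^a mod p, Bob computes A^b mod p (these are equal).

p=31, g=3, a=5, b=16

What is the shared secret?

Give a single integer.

A = 3^5 mod 31  (bits of 5 = 101)
  bit 0 = 1: r = r^2 * 3 mod 31 = 1^2 * 3 = 1*3 = 3
  bit 1 = 0: r = r^2 mod 31 = 3^2 = 9
  bit 2 = 1: r = r^2 * 3 mod 31 = 9^2 * 3 = 19*3 = 26
  -> A = 26
B = 3^16 mod 31  (bits of 16 = 10000)
  bit 0 = 1: r = r^2 * 3 mod 31 = 1^2 * 3 = 1*3 = 3
  bit 1 = 0: r = r^2 mod 31 = 3^2 = 9
  bit 2 = 0: r = r^2 mod 31 = 9^2 = 19
  bit 3 = 0: r = r^2 mod 31 = 19^2 = 20
  bit 4 = 0: r = r^2 mod 31 = 20^2 = 28
  -> B = 28
s = B^a = 28^5 mod 31  (bits of 5 = 101)
  bit 0 = 1: r = r^2 * 28 mod 31 = 1^2 * 28 = 1*28 = 28
  bit 1 = 0: r = r^2 mod 31 = 28^2 = 9
  bit 2 = 1: r = r^2 * 28 mod 31 = 9^2 * 28 = 19*28 = 5
  -> s = B^a = 5

Answer: 5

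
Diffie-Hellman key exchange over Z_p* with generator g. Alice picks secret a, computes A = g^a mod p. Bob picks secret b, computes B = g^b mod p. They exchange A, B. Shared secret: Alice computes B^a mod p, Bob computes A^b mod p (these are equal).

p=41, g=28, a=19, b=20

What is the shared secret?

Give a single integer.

Answer: 40

Derivation:
A = 28^19 mod 41  (bits of 19 = 10011)
  bit 0 = 1: r = r^2 * 28 mod 41 = 1^2 * 28 = 1*28 = 28
  bit 1 = 0: r = r^2 mod 41 = 28^2 = 5
  bit 2 = 0: r = r^2 mod 41 = 5^2 = 25
  bit 3 = 1: r = r^2 * 28 mod 41 = 25^2 * 28 = 10*28 = 34
  bit 4 = 1: r = r^2 * 28 mod 41 = 34^2 * 28 = 8*28 = 19
  -> A = 19
B = 28^20 mod 41  (bits of 20 = 10100)
  bit 0 = 1: r = r^2 * 28 mod 41 = 1^2 * 28 = 1*28 = 28
  bit 1 = 0: r = r^2 mod 41 = 28^2 = 5
  bit 2 = 1: r = r^2 * 28 mod 41 = 5^2 * 28 = 25*28 = 3
  bit 3 = 0: r = r^2 mod 41 = 3^2 = 9
  bit 4 = 0: r = r^2 mod 41 = 9^2 = 40
  -> B = 40
s = B^a = 40^19 mod 41  (bits of 19 = 10011)
  bit 0 = 1: r = r^2 * 40 mod 41 = 1^2 * 40 = 1*40 = 40
  bit 1 = 0: r = r^2 mod 41 = 40^2 = 1
  bit 2 = 0: r = r^2 mod 41 = 1^2 = 1
  bit 3 = 1: r = r^2 * 40 mod 41 = 1^2 * 40 = 1*40 = 40
  bit 4 = 1: r = r^2 * 40 mod 41 = 40^2 * 40 = 1*40 = 40
  -> s = B^a = 40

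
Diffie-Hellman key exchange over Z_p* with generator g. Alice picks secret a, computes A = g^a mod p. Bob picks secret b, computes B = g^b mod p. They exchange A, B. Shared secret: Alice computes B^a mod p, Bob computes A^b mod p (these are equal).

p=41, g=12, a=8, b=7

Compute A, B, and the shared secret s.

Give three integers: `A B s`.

A = 12^8 mod 41  (bits of 8 = 1000)
  bit 0 = 1: r = r^2 * 12 mod 41 = 1^2 * 12 = 1*12 = 12
  bit 1 = 0: r = r^2 mod 41 = 12^2 = 21
  bit 2 = 0: r = r^2 mod 41 = 21^2 = 31
  bit 3 = 0: r = r^2 mod 41 = 31^2 = 18
  -> A = 18
B = 12^7 mod 41  (bits of 7 = 111)
  bit 0 = 1: r = r^2 * 12 mod 41 = 1^2 * 12 = 1*12 = 12
  bit 1 = 1: r = r^2 * 12 mod 41 = 12^2 * 12 = 21*12 = 6
  bit 2 = 1: r = r^2 * 12 mod 41 = 6^2 * 12 = 36*12 = 22
  -> B = 22
s = B^a = 22^8 mod 41  (bits of 8 = 1000)
  bit 0 = 1: r = r^2 * 22 mod 41 = 1^2 * 22 = 1*22 = 22
  bit 1 = 0: r = r^2 mod 41 = 22^2 = 33
  bit 2 = 0: r = r^2 mod 41 = 33^2 = 23
  bit 3 = 0: r = r^2 mod 41 = 23^2 = 37
  -> s = B^a = 37

Answer: 18 22 37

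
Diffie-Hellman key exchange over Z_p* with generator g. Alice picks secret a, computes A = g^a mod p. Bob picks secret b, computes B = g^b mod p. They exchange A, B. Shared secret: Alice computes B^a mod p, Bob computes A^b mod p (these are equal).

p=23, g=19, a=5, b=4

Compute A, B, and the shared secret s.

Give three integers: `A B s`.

Answer: 11 3 13

Derivation:
A = 19^5 mod 23  (bits of 5 = 101)
  bit 0 = 1: r = r^2 * 19 mod 23 = 1^2 * 19 = 1*19 = 19
  bit 1 = 0: r = r^2 mod 23 = 19^2 = 16
  bit 2 = 1: r = r^2 * 19 mod 23 = 16^2 * 19 = 3*19 = 11
  -> A = 11
B = 19^4 mod 23  (bits of 4 = 100)
  bit 0 = 1: r = r^2 * 19 mod 23 = 1^2 * 19 = 1*19 = 19
  bit 1 = 0: r = r^2 mod 23 = 19^2 = 16
  bit 2 = 0: r = r^2 mod 23 = 16^2 = 3
  -> B = 3
s = B^a = 3^5 mod 23  (bits of 5 = 101)
  bit 0 = 1: r = r^2 * 3 mod 23 = 1^2 * 3 = 1*3 = 3
  bit 1 = 0: r = r^2 mod 23 = 3^2 = 9
  bit 2 = 1: r = r^2 * 3 mod 23 = 9^2 * 3 = 12*3 = 13
  -> s = B^a = 13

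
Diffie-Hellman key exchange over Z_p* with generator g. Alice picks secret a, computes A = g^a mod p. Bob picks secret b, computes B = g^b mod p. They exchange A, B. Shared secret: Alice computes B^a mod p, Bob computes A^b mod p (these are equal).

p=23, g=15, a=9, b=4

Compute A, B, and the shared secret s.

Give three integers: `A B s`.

A = 15^9 mod 23  (bits of 9 = 1001)
  bit 0 = 1: r = r^2 * 15 mod 23 = 1^2 * 15 = 1*15 = 15
  bit 1 = 0: r = r^2 mod 23 = 15^2 = 18
  bit 2 = 0: r = r^2 mod 23 = 18^2 = 2
  bit 3 = 1: r = r^2 * 15 mod 23 = 2^2 * 15 = 4*15 = 14
  -> A = 14
B = 15^4 mod 23  (bits of 4 = 100)
  bit 0 = 1: r = r^2 * 15 mod 23 = 1^2 * 15 = 1*15 = 15
  bit 1 = 0: r = r^2 mod 23 = 15^2 = 18
  bit 2 = 0: r = r^2 mod 23 = 18^2 = 2
  -> B = 2
s = B^a = 2^9 mod 23  (bits of 9 = 1001)
  bit 0 = 1: r = r^2 * 2 mod 23 = 1^2 * 2 = 1*2 = 2
  bit 1 = 0: r = r^2 mod 23 = 2^2 = 4
  bit 2 = 0: r = r^2 mod 23 = 4^2 = 16
  bit 3 = 1: r = r^2 * 2 mod 23 = 16^2 * 2 = 3*2 = 6
  -> s = B^a = 6

Answer: 14 2 6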